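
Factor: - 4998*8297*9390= - 389388332340 = - 2^2*3^2*5^1 *7^2*17^1*313^1*8297^1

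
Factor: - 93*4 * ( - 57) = 21204 = 2^2 * 3^2*19^1*31^1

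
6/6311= 6/6311 = 0.00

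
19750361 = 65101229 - 45350868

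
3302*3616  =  11940032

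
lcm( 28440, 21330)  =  85320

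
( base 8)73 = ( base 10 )59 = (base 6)135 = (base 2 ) 111011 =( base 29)21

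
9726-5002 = 4724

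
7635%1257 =93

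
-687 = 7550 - 8237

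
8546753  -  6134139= 2412614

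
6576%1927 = 795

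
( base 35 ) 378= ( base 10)3928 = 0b111101011000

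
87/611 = 87/611 = 0.14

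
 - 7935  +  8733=798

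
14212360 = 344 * 41315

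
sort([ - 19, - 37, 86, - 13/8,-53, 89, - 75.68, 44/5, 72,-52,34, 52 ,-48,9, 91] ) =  [ - 75.68, - 53,-52,  -  48, - 37, - 19, - 13/8, 44/5, 9, 34, 52, 72, 86, 89,91 ] 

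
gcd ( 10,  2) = 2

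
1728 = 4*432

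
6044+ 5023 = 11067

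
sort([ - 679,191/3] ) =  [ - 679, 191/3] 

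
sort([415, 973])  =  [415, 973 ] 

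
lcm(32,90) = 1440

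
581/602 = 83/86 = 0.97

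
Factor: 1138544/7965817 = 2^4*11^1*823^( - 1)*6469^1 * 9679^(  -  1 ) 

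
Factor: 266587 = 266587^1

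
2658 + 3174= 5832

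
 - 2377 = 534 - 2911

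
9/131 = 9/131= 0.07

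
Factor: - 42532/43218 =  - 62/63=- 2^1  *3^( - 2) * 7^(-1 )*31^1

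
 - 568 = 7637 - 8205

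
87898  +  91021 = 178919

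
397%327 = 70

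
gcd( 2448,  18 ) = 18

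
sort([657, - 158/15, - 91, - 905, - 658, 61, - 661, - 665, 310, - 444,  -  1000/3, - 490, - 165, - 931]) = [  -  931, - 905, - 665, - 661, - 658, - 490,-444, - 1000/3, - 165, - 91,-158/15,61, 310,657]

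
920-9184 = -8264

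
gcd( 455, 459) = 1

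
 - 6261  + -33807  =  - 40068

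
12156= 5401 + 6755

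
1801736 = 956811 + 844925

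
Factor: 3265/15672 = 5/24 = 2^(-3)*3^( - 1)*5^1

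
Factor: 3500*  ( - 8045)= - 28157500 = -2^2 * 5^4 * 7^1*1609^1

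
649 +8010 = 8659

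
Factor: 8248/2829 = 2^3*3^ ( -1 )*23^ ( - 1)*41^(  -  1 )*1031^1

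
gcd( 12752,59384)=8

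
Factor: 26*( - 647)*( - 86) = 2^2*13^1*43^1*647^1 = 1446692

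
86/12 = 43/6= 7.17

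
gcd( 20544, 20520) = 24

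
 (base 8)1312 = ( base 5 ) 10324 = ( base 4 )23022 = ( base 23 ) 181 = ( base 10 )714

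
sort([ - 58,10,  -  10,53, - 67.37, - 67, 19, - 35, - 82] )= [-82, - 67.37, - 67, - 58, - 35, - 10,10, 19 , 53] 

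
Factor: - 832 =-2^6 * 13^1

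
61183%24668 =11847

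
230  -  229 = 1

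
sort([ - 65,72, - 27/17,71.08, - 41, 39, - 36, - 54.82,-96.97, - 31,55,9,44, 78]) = [ - 96.97, - 65,  -  54.82,-41,-36, - 31,- 27/17, 9 , 39,44,55,71.08,72, 78] 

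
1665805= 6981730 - 5315925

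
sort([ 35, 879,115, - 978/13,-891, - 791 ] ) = [  -  891,-791, - 978/13,35, 115,879 ]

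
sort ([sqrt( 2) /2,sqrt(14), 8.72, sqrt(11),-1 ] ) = [ - 1, sqrt(2 )/2,sqrt(11 ), sqrt ( 14) , 8.72]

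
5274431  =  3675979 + 1598452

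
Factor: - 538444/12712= -2^( - 1)*7^( - 1)*593^1= - 593/14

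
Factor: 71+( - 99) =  - 28= - 2^2 * 7^1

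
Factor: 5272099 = 7^1*101^1 * 7457^1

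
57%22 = 13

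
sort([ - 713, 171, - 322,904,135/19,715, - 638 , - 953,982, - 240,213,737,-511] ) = [ - 953, - 713, - 638, - 511, - 322, - 240,135/19  ,  171, 213, 715,737, 904 , 982 ]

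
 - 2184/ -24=91+0/1 = 91.00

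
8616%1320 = 696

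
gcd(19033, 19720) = 1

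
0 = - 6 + 6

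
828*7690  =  6367320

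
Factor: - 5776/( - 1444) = 4 = 2^2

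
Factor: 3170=2^1*5^1 * 317^1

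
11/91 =11/91 = 0.12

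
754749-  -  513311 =1268060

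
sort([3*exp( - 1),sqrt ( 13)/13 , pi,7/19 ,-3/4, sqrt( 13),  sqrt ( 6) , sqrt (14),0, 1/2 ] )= [  -  3/4, 0,sqrt( 13)/13,  7/19, 1/2 , 3 * exp( - 1 ) , sqrt (6), pi, sqrt(13),sqrt( 14 )] 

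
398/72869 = 398/72869 = 0.01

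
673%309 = 55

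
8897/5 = 8897/5=1779.40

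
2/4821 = 2/4821  =  0.00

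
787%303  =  181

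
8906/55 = 8906/55 = 161.93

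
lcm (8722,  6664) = 593096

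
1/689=1/689 = 0.00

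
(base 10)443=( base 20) 123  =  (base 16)1BB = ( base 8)673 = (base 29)F8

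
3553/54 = 3553/54 = 65.80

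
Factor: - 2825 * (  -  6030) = 2^1*3^2*5^3*67^1*113^1 = 17034750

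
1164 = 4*291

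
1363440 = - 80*(  -  17043) 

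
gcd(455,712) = 1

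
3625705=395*9179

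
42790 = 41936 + 854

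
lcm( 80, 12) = 240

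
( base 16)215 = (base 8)1025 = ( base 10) 533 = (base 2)1000010101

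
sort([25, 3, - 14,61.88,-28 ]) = [ - 28, - 14,3, 25,61.88 ] 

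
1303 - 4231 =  - 2928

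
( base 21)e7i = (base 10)6339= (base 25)A3E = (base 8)14303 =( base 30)719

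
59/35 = 59/35 = 1.69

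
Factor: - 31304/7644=-86/21 = - 2^1*3^( - 1)*7^( - 1)*43^1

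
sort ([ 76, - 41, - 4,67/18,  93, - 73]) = [ - 73,- 41,-4, 67/18,76 , 93] 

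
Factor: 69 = 3^1 *23^1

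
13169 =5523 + 7646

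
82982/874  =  41491/437 = 94.95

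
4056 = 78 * 52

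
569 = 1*569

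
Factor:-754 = - 2^1*13^1*29^1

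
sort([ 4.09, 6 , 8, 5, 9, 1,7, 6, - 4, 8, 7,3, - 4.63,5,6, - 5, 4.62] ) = [ - 5,-4.63,-4,1, 3, 4.09,4.62, 5, 5, 6, 6, 6  ,  7,7,8, 8, 9 ] 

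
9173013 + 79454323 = 88627336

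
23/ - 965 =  - 1 + 942/965 = - 0.02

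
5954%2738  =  478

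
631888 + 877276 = 1509164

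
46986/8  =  5873 + 1/4 = 5873.25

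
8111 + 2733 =10844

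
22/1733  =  22/1733 = 0.01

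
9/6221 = 9/6221= 0.00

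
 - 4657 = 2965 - 7622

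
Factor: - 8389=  - 8389^1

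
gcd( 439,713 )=1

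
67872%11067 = 1470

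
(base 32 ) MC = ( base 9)875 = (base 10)716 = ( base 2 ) 1011001100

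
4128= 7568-3440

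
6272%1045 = 2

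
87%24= 15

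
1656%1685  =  1656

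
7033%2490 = 2053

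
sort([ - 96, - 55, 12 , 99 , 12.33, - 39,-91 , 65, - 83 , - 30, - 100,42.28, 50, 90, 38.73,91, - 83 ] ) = [ - 100, - 96, - 91, - 83, - 83,-55, - 39,-30 , 12,12.33,38.73,42.28, 50, 65, 90,91  ,  99] 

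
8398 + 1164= 9562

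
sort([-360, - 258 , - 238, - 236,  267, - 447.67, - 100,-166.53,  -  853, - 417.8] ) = [ - 853,  -  447.67, - 417.8, - 360, - 258, - 238, - 236, - 166.53, - 100,267]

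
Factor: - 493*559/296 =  - 2^(- 3)*13^1*17^1*29^1* 37^( - 1 )*43^1 = - 275587/296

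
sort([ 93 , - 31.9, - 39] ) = [ - 39,-31.9, 93] 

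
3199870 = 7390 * 433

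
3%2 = 1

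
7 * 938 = 6566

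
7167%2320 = 207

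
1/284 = 1/284  =  0.00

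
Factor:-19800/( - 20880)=55/58 = 2^( - 1 )*5^1*11^1*29^ ( - 1 )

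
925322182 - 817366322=107955860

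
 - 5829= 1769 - 7598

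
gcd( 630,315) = 315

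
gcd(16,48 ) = 16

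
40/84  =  10/21 = 0.48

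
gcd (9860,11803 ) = 29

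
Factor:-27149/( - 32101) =17^1 * 47^(-1)*683^( - 1 )*1597^1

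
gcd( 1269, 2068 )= 47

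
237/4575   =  79/1525 = 0.05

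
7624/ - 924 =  - 9 + 173/231 = -8.25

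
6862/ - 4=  - 3431/2 = - 1715.50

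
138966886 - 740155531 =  - 601188645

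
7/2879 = 7/2879 = 0.00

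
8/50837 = 8/50837=0.00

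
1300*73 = 94900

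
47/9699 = 47/9699 = 0.00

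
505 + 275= 780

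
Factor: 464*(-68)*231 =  - 7288512 = - 2^6*3^1*7^1 * 11^1*17^1*29^1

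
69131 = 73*947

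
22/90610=11/45305 = 0.00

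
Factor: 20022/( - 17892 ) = - 2^( - 1 ) * 3^( - 1) * 7^( - 1 )*47^1 = - 47/42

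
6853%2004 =841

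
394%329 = 65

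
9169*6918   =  63431142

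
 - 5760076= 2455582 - 8215658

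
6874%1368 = 34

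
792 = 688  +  104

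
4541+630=5171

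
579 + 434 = 1013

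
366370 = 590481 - 224111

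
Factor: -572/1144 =-1/2   =  -2^( - 1)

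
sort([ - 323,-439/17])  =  [ - 323 , - 439/17]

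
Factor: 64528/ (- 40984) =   -  74/47 = - 2^1*37^1*47^( - 1)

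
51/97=51/97 = 0.53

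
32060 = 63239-31179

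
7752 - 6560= 1192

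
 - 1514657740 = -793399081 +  -721258659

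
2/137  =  2/137 =0.01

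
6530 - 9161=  - 2631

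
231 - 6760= -6529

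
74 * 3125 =231250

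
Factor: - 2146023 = -3^2*11^1*53^1*409^1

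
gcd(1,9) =1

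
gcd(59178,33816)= 8454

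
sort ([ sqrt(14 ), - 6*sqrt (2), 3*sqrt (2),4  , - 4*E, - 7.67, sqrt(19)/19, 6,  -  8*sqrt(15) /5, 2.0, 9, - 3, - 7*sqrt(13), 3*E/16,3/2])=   [ - 7*sqrt( 13), - 4*E, - 6*sqrt ( 2 ), - 7.67,- 8*sqrt(15)/5, - 3, sqrt(19)/19,3*E/16, 3/2, 2.0, sqrt (14), 4, 3*sqrt( 2), 6, 9]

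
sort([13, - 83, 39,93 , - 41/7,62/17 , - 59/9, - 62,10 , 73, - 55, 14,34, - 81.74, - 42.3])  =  [-83, - 81.74, - 62, - 55, - 42.3,- 59/9, - 41/7,62/17,  10,13, 14,34,39,73 , 93] 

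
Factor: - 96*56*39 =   -  2^8 * 3^2  *7^1*13^1  =  - 209664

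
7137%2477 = 2183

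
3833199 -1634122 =2199077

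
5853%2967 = 2886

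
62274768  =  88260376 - 25985608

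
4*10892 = 43568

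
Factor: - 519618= -2^1*3^1* 11^1 * 7873^1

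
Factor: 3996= 2^2*3^3*37^1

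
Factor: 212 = 2^2*53^1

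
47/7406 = 47/7406  =  0.01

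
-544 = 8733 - 9277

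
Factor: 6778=2^1*3389^1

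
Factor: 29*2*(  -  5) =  - 290 = - 2^1*5^1*29^1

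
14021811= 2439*5749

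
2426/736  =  1213/368 = 3.30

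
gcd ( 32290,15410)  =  10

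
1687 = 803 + 884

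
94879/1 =94879 = 94879.00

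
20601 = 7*2943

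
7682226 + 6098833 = 13781059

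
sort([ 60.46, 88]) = [60.46, 88]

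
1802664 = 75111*24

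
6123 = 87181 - 81058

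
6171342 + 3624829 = 9796171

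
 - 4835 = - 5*967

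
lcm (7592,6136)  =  447928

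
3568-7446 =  - 3878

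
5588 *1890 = 10561320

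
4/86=2/43 = 0.05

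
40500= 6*6750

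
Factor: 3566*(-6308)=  - 2^3*19^1*83^1*1783^1 = -22494328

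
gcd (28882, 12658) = 2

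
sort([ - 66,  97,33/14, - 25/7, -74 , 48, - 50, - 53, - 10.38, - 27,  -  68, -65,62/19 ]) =[ - 74, - 68,  -  66,- 65 , - 53,  -  50, - 27, - 10.38 , - 25/7,33/14, 62/19,48,  97 ] 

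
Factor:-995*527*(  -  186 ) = 2^1 * 3^1 * 5^1 * 17^1 * 31^2*199^1= 97531890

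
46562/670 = 69+166/335 = 69.50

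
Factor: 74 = 2^1* 37^1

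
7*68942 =482594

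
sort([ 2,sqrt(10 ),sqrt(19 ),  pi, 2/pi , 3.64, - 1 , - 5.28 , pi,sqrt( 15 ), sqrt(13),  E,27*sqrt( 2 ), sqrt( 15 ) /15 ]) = [ - 5.28, - 1,sqrt(15 )/15 , 2/pi,2 , E,  pi , pi,sqrt( 10 ),  sqrt( 13 ),  3.64, sqrt(15 ), sqrt(19), 27*sqrt( 2)]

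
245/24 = 245/24 = 10.21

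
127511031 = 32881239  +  94629792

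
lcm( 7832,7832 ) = 7832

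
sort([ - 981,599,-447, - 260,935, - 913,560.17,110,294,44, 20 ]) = [ - 981 ,-913, - 447, - 260, 20,44, 110, 294,560.17,599 , 935 ] 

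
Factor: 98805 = 3^1*5^1*7^1*941^1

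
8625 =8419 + 206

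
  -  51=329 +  - 380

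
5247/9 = 583  =  583.00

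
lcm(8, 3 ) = 24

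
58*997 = 57826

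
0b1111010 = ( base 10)122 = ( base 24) 52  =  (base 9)145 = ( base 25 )4M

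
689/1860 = 689/1860 = 0.37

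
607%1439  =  607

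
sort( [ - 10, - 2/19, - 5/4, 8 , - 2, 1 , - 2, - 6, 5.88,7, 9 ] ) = [ - 10, - 6, - 2, -2, -5/4, - 2/19, 1,5.88, 7, 8, 9]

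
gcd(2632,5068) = 28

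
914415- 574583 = 339832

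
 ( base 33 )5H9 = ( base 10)6015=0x177f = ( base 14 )2299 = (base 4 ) 1131333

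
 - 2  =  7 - 9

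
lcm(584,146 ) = 584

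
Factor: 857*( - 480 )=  - 411360 = - 2^5 * 3^1*5^1*857^1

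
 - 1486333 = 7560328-9046661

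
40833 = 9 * 4537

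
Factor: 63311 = 63311^1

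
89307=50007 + 39300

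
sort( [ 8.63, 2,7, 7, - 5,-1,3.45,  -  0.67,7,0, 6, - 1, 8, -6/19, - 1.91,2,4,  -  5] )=[ -5,-5, - 1.91, - 1,  -  1, -0.67, - 6/19,  0, 2,2, 3.45,4,6 , 7,7,7,8,8.63]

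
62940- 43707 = 19233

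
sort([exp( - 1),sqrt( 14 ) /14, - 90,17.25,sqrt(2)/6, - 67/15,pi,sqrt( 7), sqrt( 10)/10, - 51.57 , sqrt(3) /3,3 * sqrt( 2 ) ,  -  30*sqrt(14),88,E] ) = [ - 30*sqrt(14) , - 90, - 51.57, - 67/15, sqrt( 2)/6,sqrt( 14 )/14,sqrt(10)/10,exp( - 1) , sqrt( 3)/3 , sqrt( 7 ), E,pi,3 * sqrt( 2), 17.25, 88]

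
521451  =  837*623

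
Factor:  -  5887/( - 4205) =5^( - 1)*7^1 = 7/5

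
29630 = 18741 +10889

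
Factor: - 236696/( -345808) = 2^(  -  1 )*21613^ ( - 1 ) * 29587^1 = 29587/43226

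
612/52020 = 1/85 = 0.01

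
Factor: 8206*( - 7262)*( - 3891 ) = 2^2*3^1*11^1*373^1*1297^1* 3631^1 = 231872363052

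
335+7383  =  7718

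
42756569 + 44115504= 86872073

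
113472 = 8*14184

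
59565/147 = 405 + 10/49 = 405.20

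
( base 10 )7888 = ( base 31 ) 86E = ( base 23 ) ekm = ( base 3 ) 101211011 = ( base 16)1ed0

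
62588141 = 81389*769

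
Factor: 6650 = 2^1 * 5^2*7^1*19^1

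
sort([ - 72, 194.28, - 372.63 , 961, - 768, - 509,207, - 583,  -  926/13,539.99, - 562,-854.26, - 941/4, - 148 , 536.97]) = [ - 854.26,  -  768,  -  583,-562, - 509,-372.63, - 941/4, - 148, - 72, - 926/13, 194.28,207, 536.97, 539.99, 961]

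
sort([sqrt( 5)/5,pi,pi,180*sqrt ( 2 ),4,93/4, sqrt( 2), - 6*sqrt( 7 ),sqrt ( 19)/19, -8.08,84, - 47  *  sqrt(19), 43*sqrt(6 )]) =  [ - 47*sqrt( 19 ),- 6*sqrt(7 ), - 8.08 , sqrt(19)/19, sqrt( 5 )/5,sqrt( 2),pi,pi,4, 93/4,84,43*sqrt( 6) , 180 * sqrt( 2) ] 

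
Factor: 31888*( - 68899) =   -  2197051312 = - 2^4 *1993^1*68899^1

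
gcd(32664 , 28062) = 6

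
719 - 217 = 502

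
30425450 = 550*55319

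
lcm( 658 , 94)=658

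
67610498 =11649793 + 55960705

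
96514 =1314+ 95200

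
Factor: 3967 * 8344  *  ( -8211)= - 271789420728 = - 2^3*3^1*7^2*17^1*23^1*149^1*3967^1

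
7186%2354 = 124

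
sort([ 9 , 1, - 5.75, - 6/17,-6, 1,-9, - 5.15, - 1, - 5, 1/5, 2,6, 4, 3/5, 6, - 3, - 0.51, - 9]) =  [ - 9,- 9, - 6,-5.75, - 5.15, - 5, - 3, - 1, - 0.51, - 6/17, 1/5, 3/5, 1,1,2, 4,6 , 6,9]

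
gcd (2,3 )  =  1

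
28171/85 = 331 + 36/85 = 331.42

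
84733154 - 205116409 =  - 120383255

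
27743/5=27743/5 = 5548.60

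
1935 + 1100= 3035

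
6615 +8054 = 14669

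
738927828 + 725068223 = 1463996051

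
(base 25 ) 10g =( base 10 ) 641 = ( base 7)1604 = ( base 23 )14k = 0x281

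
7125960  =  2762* 2580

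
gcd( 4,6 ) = 2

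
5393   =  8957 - 3564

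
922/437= 922/437= 2.11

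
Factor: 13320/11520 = 37/32 = 2^( - 5)*37^1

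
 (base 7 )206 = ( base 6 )252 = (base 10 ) 104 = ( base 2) 1101000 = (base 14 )76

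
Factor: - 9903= - 3^1*3301^1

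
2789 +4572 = 7361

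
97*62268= 6039996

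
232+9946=10178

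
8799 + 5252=14051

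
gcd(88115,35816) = 1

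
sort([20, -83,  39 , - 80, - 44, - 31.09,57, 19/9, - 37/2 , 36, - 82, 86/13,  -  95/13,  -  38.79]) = [ - 83, - 82, - 80, - 44, - 38.79 ,-31.09, - 37/2,  -  95/13,19/9,  86/13, 20, 36,39, 57] 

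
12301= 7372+4929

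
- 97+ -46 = -143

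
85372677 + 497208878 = 582581555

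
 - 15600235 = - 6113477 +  - 9486758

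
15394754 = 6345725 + 9049029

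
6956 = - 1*( - 6956 )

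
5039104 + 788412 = 5827516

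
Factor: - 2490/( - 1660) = 3/2 = 2^( - 1)*3^1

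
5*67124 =335620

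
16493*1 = 16493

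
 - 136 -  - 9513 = 9377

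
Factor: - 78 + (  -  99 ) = -3^1*59^1=-177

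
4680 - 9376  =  -4696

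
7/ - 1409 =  - 7/1409 = -0.00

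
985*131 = 129035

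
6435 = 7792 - 1357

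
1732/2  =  866 = 866.00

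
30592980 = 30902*990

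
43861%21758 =345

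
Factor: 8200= 2^3*5^2*41^1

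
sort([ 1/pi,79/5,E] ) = [1/pi, E, 79/5]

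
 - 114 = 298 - 412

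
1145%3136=1145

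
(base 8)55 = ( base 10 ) 45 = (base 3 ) 1200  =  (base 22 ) 21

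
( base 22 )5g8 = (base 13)135b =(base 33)2i8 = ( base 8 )5334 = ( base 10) 2780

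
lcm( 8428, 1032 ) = 50568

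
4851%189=126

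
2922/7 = 417 + 3/7 =417.43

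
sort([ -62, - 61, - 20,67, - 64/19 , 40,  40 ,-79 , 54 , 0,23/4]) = [-79 , -62,-61, - 20,-64/19, 0,23/4,  40,40,54 , 67 ] 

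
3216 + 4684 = 7900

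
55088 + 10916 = 66004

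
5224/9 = 580 + 4/9= 580.44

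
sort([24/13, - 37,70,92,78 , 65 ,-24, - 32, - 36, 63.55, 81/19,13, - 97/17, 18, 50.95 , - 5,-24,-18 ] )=[ - 37,-36,-32, - 24, - 24 ,-18,-97/17, - 5, 24/13, 81/19, 13 , 18, 50.95,63.55,65,70, 78,92]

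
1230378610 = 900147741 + 330230869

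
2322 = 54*43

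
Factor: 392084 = 2^2*7^1 *11^1*19^1*67^1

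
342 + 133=475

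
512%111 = 68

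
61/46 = 61/46 = 1.33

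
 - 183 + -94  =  -277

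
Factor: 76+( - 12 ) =64  =  2^6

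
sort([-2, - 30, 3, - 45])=[ - 45, - 30 ,- 2, 3 ]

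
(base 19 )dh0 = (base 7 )20424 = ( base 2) 1001110011000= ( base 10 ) 5016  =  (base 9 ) 6783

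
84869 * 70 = 5940830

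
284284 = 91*3124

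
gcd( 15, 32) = 1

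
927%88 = 47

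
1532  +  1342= 2874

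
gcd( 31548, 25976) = 4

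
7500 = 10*750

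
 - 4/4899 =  - 4/4899 = - 0.00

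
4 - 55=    - 51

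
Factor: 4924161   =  3^2 * 11^1*49739^1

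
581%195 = 191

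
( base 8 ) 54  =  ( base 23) 1L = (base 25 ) 1J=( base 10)44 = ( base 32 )1c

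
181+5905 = 6086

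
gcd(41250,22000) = 2750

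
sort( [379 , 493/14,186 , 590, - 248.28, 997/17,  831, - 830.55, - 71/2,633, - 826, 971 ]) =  [ - 830.55,-826,-248.28, - 71/2,493/14, 997/17 , 186 , 379, 590, 633,831 , 971] 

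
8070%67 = 30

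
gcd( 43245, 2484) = 9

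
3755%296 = 203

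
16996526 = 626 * 27151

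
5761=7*823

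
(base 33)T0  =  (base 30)11r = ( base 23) 1IE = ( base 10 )957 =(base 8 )1675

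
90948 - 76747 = 14201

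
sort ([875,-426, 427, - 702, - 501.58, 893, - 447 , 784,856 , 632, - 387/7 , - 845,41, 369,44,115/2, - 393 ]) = [- 845,-702, - 501.58, - 447,-426, - 393, - 387/7,41, 44, 115/2, 369,427,632, 784 , 856, 875,893]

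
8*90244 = 721952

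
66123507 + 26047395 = 92170902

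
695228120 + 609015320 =1304243440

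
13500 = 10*1350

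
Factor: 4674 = 2^1*3^1*19^1*41^1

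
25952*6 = 155712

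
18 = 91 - 73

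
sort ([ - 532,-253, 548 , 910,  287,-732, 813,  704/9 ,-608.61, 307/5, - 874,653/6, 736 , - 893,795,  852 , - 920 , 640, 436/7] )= [ - 920 , - 893 , - 874 ,-732, - 608.61, - 532, - 253, 307/5,436/7, 704/9,653/6, 287, 548,640,736, 795, 813, 852, 910]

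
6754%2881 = 992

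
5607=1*5607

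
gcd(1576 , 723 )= 1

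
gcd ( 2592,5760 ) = 288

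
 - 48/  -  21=16/7 = 2.29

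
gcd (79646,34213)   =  1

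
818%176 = 114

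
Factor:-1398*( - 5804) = 8113992 = 2^3*3^1 * 233^1*1451^1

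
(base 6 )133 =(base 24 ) 29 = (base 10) 57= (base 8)71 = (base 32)1p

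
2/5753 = 2/5753 = 0.00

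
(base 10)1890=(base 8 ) 3542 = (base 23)3D4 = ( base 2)11101100010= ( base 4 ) 131202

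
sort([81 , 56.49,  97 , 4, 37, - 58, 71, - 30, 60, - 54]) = [-58 , - 54, - 30,4 , 37, 56.49,60, 71,  81, 97] 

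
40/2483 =40/2483 = 0.02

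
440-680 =-240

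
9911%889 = 132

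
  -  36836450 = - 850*43337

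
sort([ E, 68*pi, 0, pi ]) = [ 0,E,pi, 68 * pi ]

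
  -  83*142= - 11786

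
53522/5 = 10704 + 2/5 = 10704.40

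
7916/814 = 9  +  295/407 = 9.72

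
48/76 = 12/19=0.63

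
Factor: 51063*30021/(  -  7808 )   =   - 1532962323/7808 = - 2^( - 7 )*3^2*61^( - 1 )*10007^1*17021^1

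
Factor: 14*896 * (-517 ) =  - 6485248 =- 2^8 * 7^2*11^1*47^1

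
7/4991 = 1/713= 0.00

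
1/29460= 1/29460 = 0.00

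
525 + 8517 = 9042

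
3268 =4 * 817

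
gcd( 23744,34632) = 8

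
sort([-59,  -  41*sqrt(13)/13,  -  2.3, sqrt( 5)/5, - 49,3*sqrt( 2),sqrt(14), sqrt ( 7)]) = [-59, - 49, - 41 * sqrt(13)/13,  -  2.3 , sqrt( 5) /5, sqrt (7 ),sqrt(14),3*sqrt( 2)]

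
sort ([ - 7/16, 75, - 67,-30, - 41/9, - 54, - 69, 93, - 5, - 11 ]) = [  -  69, - 67, - 54, - 30, - 11, - 5, - 41/9, - 7/16, 75,93 ]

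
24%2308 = 24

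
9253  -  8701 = 552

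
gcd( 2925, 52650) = 2925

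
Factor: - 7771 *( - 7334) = 2^1 * 19^2*193^1*409^1 =56992514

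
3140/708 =4+ 77/177 = 4.44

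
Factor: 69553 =11^1*6323^1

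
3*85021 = 255063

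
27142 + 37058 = 64200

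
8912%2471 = 1499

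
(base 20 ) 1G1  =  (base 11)5a6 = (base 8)1321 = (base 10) 721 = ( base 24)161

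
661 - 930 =-269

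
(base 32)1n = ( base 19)2h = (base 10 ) 55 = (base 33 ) 1m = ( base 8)67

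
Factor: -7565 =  - 5^1*17^1* 89^1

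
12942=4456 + 8486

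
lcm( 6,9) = 18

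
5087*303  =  1541361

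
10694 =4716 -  - 5978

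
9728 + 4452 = 14180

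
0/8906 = 0=0.00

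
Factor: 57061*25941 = 3^1* 43^1*1327^1*8647^1 = 1480219401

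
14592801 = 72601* 201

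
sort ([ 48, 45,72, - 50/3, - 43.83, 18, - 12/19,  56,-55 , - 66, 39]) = [ - 66, - 55, - 43.83, - 50/3, - 12/19 , 18, 39, 45,48,56, 72]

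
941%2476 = 941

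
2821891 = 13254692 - 10432801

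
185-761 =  - 576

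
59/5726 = 59/5726 = 0.01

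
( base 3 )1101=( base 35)12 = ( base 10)37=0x25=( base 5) 122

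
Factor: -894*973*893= - 2^1 * 3^1*7^1 *19^1*47^1* 139^1*149^1 = -776786766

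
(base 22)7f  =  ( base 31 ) 5e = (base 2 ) 10101001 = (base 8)251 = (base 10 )169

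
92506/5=18501+ 1/5 = 18501.20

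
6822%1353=57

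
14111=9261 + 4850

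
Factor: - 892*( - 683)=2^2*223^1*683^1 = 609236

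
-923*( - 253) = 233519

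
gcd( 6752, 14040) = 8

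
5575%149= 62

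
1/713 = 1/713 = 0.00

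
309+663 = 972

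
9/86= 9/86 = 0.10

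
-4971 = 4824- 9795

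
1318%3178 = 1318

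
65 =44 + 21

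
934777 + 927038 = 1861815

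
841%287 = 267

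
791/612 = 791/612= 1.29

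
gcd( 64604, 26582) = 2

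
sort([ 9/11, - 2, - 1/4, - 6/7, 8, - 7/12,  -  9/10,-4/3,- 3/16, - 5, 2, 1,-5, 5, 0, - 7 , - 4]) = [- 7 , - 5, - 5, - 4, - 2,  -  4/3, - 9/10, - 6/7, - 7/12, - 1/4,  -  3/16, 0, 9/11, 1, 2,5,8] 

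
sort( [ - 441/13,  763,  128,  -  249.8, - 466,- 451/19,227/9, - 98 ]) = [ - 466,- 249.8, - 98  ,-441/13, - 451/19, 227/9, 128, 763 ]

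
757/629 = 1 + 128/629 = 1.20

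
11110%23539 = 11110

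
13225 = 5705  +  7520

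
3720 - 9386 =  - 5666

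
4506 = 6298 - 1792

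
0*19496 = 0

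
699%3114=699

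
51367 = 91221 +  - 39854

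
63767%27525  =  8717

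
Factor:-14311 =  - 11^1*1301^1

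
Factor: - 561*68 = -38148 = - 2^2*3^1 * 11^1 *17^2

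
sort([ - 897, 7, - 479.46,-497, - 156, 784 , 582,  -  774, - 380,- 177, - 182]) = [ - 897,  -  774, - 497 , - 479.46, - 380, - 182,- 177, - 156, 7, 582, 784 ]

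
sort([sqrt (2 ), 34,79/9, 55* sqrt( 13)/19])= [sqrt ( 2),79/9,55*sqrt( 13)/19,34 ] 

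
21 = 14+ 7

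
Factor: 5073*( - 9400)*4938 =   -  235474455600=- 2^4*3^2*5^2 * 19^1*47^1*89^1*823^1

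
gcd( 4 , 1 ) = 1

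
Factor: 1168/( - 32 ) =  -2^( - 1) * 73^1 =- 73/2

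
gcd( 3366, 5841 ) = 99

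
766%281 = 204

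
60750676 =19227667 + 41523009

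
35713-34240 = 1473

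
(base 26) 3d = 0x5b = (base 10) 91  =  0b1011011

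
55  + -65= -10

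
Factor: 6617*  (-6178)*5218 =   -  213310932068  =  -2^2*13^1*509^1*2609^1*3089^1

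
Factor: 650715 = 3^1 * 5^1*13^1*47^1*71^1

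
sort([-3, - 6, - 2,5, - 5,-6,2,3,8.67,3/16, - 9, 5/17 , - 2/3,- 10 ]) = [ - 10, - 9, - 6, - 6, - 5 ,-3, - 2,-2/3, 3/16,5/17, 2, 3, 5 , 8.67]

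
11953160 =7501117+4452043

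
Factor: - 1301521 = -13^1*53^1*1889^1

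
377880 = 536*705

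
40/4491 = 40/4491 = 0.01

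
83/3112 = 83/3112 =0.03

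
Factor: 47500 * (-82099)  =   - 3899702500  =  - 2^2 * 5^4 *19^2 * 29^1 * 149^1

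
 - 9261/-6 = 3087/2 = 1543.50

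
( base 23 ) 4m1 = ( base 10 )2623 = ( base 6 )20051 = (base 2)101000111111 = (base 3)10121011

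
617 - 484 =133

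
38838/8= 19419/4 = 4854.75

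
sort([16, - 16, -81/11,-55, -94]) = [  -  94,-55,  -  16,  -  81/11 , 16]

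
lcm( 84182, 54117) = 757638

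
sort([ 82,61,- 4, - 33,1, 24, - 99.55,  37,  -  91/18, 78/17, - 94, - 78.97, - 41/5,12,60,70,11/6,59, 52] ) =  [  -  99.55, - 94,  -  78.97, - 33, - 41/5, - 91/18, - 4, 1, 11/6, 78/17, 12  ,  24,37, 52, 59 , 60, 61,70, 82 ] 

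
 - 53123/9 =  -5903 + 4/9 =- 5902.56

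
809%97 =33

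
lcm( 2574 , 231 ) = 18018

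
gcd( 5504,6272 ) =128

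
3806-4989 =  - 1183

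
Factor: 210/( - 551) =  - 2^1*3^1*5^1*7^1*19^ ( - 1 ) * 29^( - 1)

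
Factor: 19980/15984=5/4 =2^(- 2)*5^1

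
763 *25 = 19075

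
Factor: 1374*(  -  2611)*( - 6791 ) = 2^1*3^1*7^1*229^1*373^1*6791^1 = 24362807574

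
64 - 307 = -243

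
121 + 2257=2378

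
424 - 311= 113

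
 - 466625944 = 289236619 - 755862563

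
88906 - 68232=20674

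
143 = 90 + 53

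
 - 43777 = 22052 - 65829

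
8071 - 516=7555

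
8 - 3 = 5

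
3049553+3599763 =6649316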